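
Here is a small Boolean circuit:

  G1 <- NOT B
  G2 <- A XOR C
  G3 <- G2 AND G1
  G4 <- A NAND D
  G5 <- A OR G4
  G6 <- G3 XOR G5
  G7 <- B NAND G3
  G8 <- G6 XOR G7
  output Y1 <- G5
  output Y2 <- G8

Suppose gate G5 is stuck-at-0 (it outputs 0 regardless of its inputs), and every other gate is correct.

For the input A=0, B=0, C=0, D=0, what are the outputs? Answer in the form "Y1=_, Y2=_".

Y1=0, Y2=1

Propagate with G5 forced: G1=1, G2=0, G3=0, G4=1, G5=0 [stuck-at-0], G6=0, G7=1, G8=1.
So the outputs are Y1=0, Y2=1. (Without the fault they would be Y1=1, Y2=0.)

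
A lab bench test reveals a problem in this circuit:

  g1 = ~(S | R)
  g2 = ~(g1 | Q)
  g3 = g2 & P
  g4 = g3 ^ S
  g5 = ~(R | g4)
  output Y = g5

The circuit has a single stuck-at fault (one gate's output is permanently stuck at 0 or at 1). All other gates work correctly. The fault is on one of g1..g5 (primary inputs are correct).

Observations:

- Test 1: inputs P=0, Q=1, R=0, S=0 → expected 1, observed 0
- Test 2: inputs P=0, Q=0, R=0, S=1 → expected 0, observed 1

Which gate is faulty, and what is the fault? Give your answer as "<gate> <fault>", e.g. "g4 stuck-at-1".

Fault-free values for test 1 (P=0, Q=1, R=0, S=0): g1=1, g2=0, g3=0, g4=0, g5=1, giving Y=1. Observed 0.
Test 1: faults giving observed 0 are {g3 stuck-at-1, g4 stuck-at-1, g5 stuck-at-0}.
Test 2 (P=0, Q=0, R=0, S=1): fault-free g1=0, g2=1, g3=0, g4=1, g5=0 → 0; observed 1. Eliminates g4 stuck-at-1, g5 stuck-at-0.
Only g3 stuck-at-1 is consistent with every test.

g3 stuck-at-1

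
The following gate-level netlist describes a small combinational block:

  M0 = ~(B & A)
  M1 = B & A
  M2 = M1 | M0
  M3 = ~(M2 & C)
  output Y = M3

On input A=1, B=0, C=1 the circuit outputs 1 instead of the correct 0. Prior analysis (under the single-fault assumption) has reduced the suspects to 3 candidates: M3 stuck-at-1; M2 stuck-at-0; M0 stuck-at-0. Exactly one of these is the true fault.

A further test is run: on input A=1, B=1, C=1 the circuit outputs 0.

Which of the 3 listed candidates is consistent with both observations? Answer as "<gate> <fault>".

M0 stuck-at-0

Evaluate each candidate on input A=1, B=1, C=1:
  M3 stuck-at-1: M0=0, M1=1, M2=1, M3=1 [stuck-at-1] → 1 — eliminated
  M2 stuck-at-0: M0=0, M1=1, M2=0 [stuck-at-0], M3=1 → 1 — eliminated
  M0 stuck-at-0: M0=0 [stuck-at-0], M1=1, M2=1, M3=0 → 0 — matches
Only M0 stuck-at-0 reproduces the observed 0.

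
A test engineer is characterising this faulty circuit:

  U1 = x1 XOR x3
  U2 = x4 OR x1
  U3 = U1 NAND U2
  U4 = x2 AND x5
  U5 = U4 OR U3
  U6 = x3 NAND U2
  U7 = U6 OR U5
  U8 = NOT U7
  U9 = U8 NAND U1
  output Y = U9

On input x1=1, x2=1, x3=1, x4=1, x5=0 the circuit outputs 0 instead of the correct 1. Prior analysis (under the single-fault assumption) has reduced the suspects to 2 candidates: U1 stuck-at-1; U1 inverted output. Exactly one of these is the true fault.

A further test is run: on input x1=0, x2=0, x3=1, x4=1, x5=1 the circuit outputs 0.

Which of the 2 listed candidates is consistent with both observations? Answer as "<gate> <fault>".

U1 stuck-at-1

Evaluate each candidate on input x1=0, x2=0, x3=1, x4=1, x5=1:
  U1 stuck-at-1: U1=1 [stuck-at-1], U2=1, U3=0, U4=0, U5=0, U6=0, U7=0, U8=1, U9=0 → 0 — matches
  U1 inverted output: U1=0 [inverted output], U2=1, U3=1, U4=0, U5=1, U6=0, U7=1, U8=0, U9=1 → 1 — eliminated
Only U1 stuck-at-1 reproduces the observed 0.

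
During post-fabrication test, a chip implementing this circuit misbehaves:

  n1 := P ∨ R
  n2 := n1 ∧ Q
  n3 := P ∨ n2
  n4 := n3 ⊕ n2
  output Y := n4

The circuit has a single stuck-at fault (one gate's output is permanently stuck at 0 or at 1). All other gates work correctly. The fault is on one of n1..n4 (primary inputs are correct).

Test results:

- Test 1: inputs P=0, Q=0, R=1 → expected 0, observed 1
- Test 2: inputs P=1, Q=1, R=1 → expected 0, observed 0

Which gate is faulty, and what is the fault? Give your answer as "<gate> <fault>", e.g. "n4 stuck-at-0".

Fault-free values for test 1 (P=0, Q=0, R=1): n1=1, n2=0, n3=0, n4=0, giving Y=0. Observed 1.
Test 1: faults giving observed 1 are {n3 stuck-at-1, n4 stuck-at-1}.
Test 2 (P=1, Q=1, R=1): fault-free n1=1, n2=1, n3=1, n4=0 → 0; observed 0. Eliminates n4 stuck-at-1.
Only n3 stuck-at-1 is consistent with every test.

n3 stuck-at-1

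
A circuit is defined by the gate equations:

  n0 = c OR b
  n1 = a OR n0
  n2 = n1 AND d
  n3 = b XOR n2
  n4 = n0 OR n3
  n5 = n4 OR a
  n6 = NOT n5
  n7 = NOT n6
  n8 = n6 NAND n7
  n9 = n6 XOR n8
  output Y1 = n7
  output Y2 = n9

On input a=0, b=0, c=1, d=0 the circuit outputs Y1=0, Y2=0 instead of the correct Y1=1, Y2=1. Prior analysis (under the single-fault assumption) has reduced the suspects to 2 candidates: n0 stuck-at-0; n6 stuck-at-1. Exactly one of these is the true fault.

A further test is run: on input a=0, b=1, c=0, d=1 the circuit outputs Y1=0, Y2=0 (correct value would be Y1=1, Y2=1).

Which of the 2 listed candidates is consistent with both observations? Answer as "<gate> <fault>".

n6 stuck-at-1

Evaluate each candidate on input a=0, b=1, c=0, d=1:
  n0 stuck-at-0: n0=0 [stuck-at-0], n1=0, n2=0, n3=1, n4=1, n5=1, n6=0, n7=1, n8=1, n9=1 → Y1=1, Y2=1 — eliminated
  n6 stuck-at-1: n0=1, n1=1, n2=1, n3=0, n4=1, n5=1, n6=1 [stuck-at-1], n7=0, n8=1, n9=0 → Y1=0, Y2=0 — matches
Only n6 stuck-at-1 reproduces the observed Y1=0, Y2=0.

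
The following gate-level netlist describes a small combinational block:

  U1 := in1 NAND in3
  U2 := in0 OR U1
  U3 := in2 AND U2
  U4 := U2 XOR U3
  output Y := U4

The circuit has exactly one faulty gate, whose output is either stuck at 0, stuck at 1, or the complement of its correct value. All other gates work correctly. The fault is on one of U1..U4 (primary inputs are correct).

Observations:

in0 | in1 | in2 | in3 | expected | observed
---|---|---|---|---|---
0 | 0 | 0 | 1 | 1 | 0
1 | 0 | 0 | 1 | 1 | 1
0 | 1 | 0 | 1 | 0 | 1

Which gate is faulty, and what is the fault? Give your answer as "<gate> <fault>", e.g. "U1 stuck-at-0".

Fault-free values for test 1 (in0=0, in1=0, in2=0, in3=1): U1=1, U2=1, U3=0, U4=1, giving Y=1. Observed 0.
Test 1: faults giving observed 0 are {U1 stuck-at-0, U1 inverted output, U2 stuck-at-0, U2 inverted output, U3 stuck-at-1, U3 inverted output, U4 stuck-at-0, U4 inverted output}.
Test 2 (in0=1, in1=0, in2=0, in3=1): fault-free U1=1, U2=1, U3=0, U4=1 → 1; observed 1. Eliminates U2 stuck-at-0, U2 inverted output, U3 stuck-at-1, U3 inverted output, U4 stuck-at-0, U4 inverted output.
Test 3 (in0=0, in1=1, in2=0, in3=1): fault-free U1=0, U2=0, U3=0, U4=0 → 0; observed 1. Eliminates U1 stuck-at-0.
Only U1 inverted output is consistent with every test.

U1 inverted output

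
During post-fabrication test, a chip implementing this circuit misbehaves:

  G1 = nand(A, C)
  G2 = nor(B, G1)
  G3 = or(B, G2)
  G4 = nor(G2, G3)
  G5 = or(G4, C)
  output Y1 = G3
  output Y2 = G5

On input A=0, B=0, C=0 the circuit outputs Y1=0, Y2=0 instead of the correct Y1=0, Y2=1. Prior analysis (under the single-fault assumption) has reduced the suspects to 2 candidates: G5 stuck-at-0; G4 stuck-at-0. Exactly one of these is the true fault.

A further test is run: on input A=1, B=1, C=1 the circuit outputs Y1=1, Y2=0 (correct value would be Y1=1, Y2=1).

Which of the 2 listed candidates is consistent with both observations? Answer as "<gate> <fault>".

G5 stuck-at-0

Evaluate each candidate on input A=1, B=1, C=1:
  G5 stuck-at-0: G1=0, G2=0, G3=1, G4=0, G5=0 [stuck-at-0] → Y1=1, Y2=0 — matches
  G4 stuck-at-0: G1=0, G2=0, G3=1, G4=0 [stuck-at-0], G5=1 → Y1=1, Y2=1 — eliminated
Only G5 stuck-at-0 reproduces the observed Y1=1, Y2=0.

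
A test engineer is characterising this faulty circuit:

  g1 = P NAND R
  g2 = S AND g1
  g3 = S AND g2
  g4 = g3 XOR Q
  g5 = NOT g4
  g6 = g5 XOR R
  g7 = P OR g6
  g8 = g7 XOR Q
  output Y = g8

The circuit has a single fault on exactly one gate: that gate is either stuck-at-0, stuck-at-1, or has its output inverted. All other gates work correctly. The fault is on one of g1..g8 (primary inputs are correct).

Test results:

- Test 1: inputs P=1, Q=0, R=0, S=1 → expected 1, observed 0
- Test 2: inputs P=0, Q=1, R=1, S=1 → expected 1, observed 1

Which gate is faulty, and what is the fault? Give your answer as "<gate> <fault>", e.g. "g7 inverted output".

g7 stuck-at-0

Fault-free values for test 1 (P=1, Q=0, R=0, S=1): g1=1, g2=1, g3=1, g4=1, g5=0, g6=0, g7=1, g8=1, giving Y=1. Observed 0.
Test 1: faults giving observed 0 are {g7 stuck-at-0, g7 inverted output, g8 stuck-at-0, g8 inverted output}.
Test 2 (P=0, Q=1, R=1, S=1): fault-free g1=1, g2=1, g3=1, g4=0, g5=1, g6=0, g7=0, g8=1 → 1; observed 1. Eliminates g7 inverted output, g8 stuck-at-0, g8 inverted output.
Only g7 stuck-at-0 is consistent with every test.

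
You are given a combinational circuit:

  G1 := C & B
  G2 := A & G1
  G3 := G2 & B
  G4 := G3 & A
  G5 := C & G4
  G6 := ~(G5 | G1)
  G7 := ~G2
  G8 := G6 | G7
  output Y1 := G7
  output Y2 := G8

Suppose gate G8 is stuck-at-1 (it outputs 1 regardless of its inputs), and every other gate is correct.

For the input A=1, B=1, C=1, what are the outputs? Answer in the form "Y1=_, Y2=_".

Y1=0, Y2=1

Propagate with G8 forced: G1=1, G2=1, G3=1, G4=1, G5=1, G6=0, G7=0, G8=1 [stuck-at-1].
So the outputs are Y1=0, Y2=1. (Without the fault they would be Y1=0, Y2=0.)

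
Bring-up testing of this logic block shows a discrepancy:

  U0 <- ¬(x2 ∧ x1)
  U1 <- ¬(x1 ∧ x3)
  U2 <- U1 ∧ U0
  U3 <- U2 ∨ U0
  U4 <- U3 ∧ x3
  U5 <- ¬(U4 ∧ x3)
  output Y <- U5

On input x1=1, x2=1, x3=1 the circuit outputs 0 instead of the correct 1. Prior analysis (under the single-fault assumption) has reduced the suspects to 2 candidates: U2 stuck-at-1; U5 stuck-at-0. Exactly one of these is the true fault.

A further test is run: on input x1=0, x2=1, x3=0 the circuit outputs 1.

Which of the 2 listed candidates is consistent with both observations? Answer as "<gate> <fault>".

U2 stuck-at-1

Evaluate each candidate on input x1=0, x2=1, x3=0:
  U2 stuck-at-1: U0=1, U1=1, U2=1 [stuck-at-1], U3=1, U4=0, U5=1 → 1 — matches
  U5 stuck-at-0: U0=1, U1=1, U2=1, U3=1, U4=0, U5=0 [stuck-at-0] → 0 — eliminated
Only U2 stuck-at-1 reproduces the observed 1.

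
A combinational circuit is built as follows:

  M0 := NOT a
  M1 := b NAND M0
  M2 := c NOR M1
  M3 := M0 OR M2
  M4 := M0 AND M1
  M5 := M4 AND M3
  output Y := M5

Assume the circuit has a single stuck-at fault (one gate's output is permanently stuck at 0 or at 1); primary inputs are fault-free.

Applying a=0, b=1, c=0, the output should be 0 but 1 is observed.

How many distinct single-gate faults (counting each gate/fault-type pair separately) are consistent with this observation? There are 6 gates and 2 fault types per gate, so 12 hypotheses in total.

Fault-free: M0=1, M1=0, M2=1, M3=1, M4=0, M5=0 → 0. Observed 1.
  M0 stuck-at-0: output 0 ✗
  M0 stuck-at-1: output 0 ✗
  M1 stuck-at-0: output 0 ✗
  M1 stuck-at-1: output 1 ✓
  M2 stuck-at-0: output 0 ✗
  M2 stuck-at-1: output 0 ✗
  M3 stuck-at-0: output 0 ✗
  M3 stuck-at-1: output 0 ✗
  M4 stuck-at-0: output 0 ✗
  M4 stuck-at-1: output 1 ✓
  M5 stuck-at-0: output 0 ✗
  M5 stuck-at-1: output 1 ✓
Consistent faults: {M1 stuck-at-1, M4 stuck-at-1, M5 stuck-at-1} — 3 in all.

3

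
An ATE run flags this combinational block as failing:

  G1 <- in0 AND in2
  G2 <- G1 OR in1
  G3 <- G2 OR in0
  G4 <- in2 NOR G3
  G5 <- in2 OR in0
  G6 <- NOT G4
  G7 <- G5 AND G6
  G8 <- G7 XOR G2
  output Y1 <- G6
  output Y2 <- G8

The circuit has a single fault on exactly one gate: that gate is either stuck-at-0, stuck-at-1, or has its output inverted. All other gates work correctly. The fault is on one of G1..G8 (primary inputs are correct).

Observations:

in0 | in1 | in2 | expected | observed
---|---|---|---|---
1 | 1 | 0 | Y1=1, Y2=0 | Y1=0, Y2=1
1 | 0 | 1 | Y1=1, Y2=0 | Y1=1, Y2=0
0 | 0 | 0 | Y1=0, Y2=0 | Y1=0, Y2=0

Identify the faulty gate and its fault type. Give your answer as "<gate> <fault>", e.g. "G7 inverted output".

Fault-free values for test 1 (in0=1, in1=1, in2=0): G1=0, G2=1, G3=1, G4=0, G5=1, G6=1, G7=1, G8=0, giving Y1=1, Y2=0. Observed Y1=0, Y2=1.
Test 1: faults giving observed Y1=0, Y2=1 are {G3 stuck-at-0, G3 inverted output, G4 stuck-at-1, G4 inverted output, G6 stuck-at-0, G6 inverted output}.
Test 2 (in0=1, in1=0, in2=1): fault-free G1=1, G2=1, G3=1, G4=0, G5=1, G6=1, G7=1, G8=0 → Y1=1, Y2=0; observed Y1=1, Y2=0. Eliminates G4 stuck-at-1, G4 inverted output, G6 stuck-at-0, G6 inverted output.
Test 3 (in0=0, in1=0, in2=0): fault-free G1=0, G2=0, G3=0, G4=1, G5=0, G6=0, G7=0, G8=0 → Y1=0, Y2=0; observed Y1=0, Y2=0. Eliminates G3 inverted output.
Only G3 stuck-at-0 is consistent with every test.

G3 stuck-at-0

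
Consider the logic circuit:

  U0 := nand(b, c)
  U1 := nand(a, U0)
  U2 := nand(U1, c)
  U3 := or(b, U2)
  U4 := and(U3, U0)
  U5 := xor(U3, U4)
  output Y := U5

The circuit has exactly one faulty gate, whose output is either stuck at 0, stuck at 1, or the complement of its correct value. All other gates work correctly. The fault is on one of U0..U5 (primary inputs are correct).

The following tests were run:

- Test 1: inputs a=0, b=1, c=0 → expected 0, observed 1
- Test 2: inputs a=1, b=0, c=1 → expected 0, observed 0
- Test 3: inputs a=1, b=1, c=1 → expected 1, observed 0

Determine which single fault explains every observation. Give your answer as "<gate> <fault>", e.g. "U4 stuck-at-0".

Fault-free values for test 1 (a=0, b=1, c=0): U0=1, U1=1, U2=1, U3=1, U4=1, U5=0, giving Y=0. Observed 1.
Test 1: faults giving observed 1 are {U0 stuck-at-0, U0 inverted output, U4 stuck-at-0, U4 inverted output, U5 stuck-at-1, U5 inverted output}.
Test 2 (a=1, b=0, c=1): fault-free U0=1, U1=0, U2=1, U3=1, U4=1, U5=0 → 0; observed 0. Eliminates U4 stuck-at-0, U4 inverted output, U5 stuck-at-1, U5 inverted output.
Test 3 (a=1, b=1, c=1): fault-free U0=0, U1=1, U2=0, U3=1, U4=0, U5=1 → 1; observed 0. Eliminates U0 stuck-at-0.
Only U0 inverted output is consistent with every test.

U0 inverted output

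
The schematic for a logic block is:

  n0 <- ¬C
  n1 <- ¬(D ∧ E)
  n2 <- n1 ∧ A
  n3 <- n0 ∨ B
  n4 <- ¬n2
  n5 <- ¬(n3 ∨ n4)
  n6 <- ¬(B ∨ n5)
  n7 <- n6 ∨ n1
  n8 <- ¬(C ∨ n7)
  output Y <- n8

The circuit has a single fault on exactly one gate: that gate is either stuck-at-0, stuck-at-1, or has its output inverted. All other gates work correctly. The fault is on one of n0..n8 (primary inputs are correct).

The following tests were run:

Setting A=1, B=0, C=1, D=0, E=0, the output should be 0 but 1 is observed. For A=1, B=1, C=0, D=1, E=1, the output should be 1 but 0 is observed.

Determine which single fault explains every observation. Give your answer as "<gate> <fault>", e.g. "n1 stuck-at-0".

n8 inverted output

Fault-free values for test 1 (A=1, B=0, C=1, D=0, E=0): n0=0, n1=1, n2=1, n3=0, n4=0, n5=1, n6=0, n7=1, n8=0, giving Y=0. Observed 1.
Test 1: faults giving observed 1 are {n8 stuck-at-1, n8 inverted output}.
Test 2 (A=1, B=1, C=0, D=1, E=1): fault-free n0=1, n1=0, n2=0, n3=1, n4=1, n5=0, n6=0, n7=0, n8=1 → 1; observed 0. Eliminates n8 stuck-at-1.
Only n8 inverted output is consistent with every test.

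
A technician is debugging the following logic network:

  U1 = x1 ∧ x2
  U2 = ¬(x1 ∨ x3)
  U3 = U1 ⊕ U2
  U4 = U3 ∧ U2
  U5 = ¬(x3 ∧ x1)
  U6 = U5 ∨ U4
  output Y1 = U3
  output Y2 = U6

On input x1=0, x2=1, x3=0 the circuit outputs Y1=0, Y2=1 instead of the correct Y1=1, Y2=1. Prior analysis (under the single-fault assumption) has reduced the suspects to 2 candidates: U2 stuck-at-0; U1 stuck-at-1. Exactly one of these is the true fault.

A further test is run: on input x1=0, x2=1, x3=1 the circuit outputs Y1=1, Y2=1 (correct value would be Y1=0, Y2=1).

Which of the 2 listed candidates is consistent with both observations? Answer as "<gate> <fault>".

Evaluate each candidate on input x1=0, x2=1, x3=1:
  U2 stuck-at-0: U1=0, U2=0 [stuck-at-0], U3=0, U4=0, U5=1, U6=1 → Y1=0, Y2=1 — eliminated
  U1 stuck-at-1: U1=1 [stuck-at-1], U2=0, U3=1, U4=0, U5=1, U6=1 → Y1=1, Y2=1 — matches
Only U1 stuck-at-1 reproduces the observed Y1=1, Y2=1.

U1 stuck-at-1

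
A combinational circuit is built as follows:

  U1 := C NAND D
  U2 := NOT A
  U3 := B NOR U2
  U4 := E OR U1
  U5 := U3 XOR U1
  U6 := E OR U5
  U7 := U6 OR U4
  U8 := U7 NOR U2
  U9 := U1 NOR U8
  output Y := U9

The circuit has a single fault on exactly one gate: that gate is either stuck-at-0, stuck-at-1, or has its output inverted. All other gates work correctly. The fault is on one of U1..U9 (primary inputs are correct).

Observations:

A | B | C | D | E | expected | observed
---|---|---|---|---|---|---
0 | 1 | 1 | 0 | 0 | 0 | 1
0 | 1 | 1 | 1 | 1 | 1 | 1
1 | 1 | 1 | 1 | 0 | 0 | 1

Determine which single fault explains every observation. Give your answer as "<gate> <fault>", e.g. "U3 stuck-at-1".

Fault-free values for test 1 (A=0, B=1, C=1, D=0, E=0): U1=1, U2=1, U3=0, U4=1, U5=1, U6=1, U7=1, U8=0, U9=0, giving Y=0. Observed 1.
Test 1: faults giving observed 1 are {U1 stuck-at-0, U1 inverted output, U9 stuck-at-1, U9 inverted output}.
Test 2 (A=0, B=1, C=1, D=1, E=1): fault-free U1=0, U2=1, U3=0, U4=1, U5=0, U6=1, U7=1, U8=0, U9=1 → 1; observed 1. Eliminates U1 inverted output, U9 inverted output.
Test 3 (A=1, B=1, C=1, D=1, E=0): fault-free U1=0, U2=0, U3=0, U4=0, U5=0, U6=0, U7=0, U8=1, U9=0 → 0; observed 1. Eliminates U1 stuck-at-0.
Only U9 stuck-at-1 is consistent with every test.

U9 stuck-at-1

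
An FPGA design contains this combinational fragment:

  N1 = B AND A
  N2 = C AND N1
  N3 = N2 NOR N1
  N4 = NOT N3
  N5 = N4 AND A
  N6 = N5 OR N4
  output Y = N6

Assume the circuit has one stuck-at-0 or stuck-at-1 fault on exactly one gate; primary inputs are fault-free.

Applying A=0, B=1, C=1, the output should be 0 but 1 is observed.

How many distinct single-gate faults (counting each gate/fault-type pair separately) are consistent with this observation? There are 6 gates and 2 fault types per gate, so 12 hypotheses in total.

6

Fault-free: N1=0, N2=0, N3=1, N4=0, N5=0, N6=0 → 0. Observed 1.
  N1 stuck-at-0: output 0 ✗
  N1 stuck-at-1: output 1 ✓
  N2 stuck-at-0: output 0 ✗
  N2 stuck-at-1: output 1 ✓
  N3 stuck-at-0: output 1 ✓
  N3 stuck-at-1: output 0 ✗
  N4 stuck-at-0: output 0 ✗
  N4 stuck-at-1: output 1 ✓
  N5 stuck-at-0: output 0 ✗
  N5 stuck-at-1: output 1 ✓
  N6 stuck-at-0: output 0 ✗
  N6 stuck-at-1: output 1 ✓
Consistent faults: {N1 stuck-at-1, N2 stuck-at-1, N3 stuck-at-0, N4 stuck-at-1, N5 stuck-at-1, N6 stuck-at-1} — 6 in all.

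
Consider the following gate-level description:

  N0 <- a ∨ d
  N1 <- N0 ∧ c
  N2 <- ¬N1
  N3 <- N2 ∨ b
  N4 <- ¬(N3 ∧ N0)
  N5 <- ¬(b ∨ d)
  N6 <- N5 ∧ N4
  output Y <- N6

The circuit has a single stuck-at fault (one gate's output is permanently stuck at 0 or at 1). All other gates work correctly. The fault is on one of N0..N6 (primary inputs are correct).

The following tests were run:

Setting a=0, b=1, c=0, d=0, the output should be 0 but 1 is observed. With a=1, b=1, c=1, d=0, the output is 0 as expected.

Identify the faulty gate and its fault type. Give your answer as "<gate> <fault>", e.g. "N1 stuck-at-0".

N5 stuck-at-1

Fault-free values for test 1 (a=0, b=1, c=0, d=0): N0=0, N1=0, N2=1, N3=1, N4=1, N5=0, N6=0, giving Y=0. Observed 1.
Test 1: faults giving observed 1 are {N5 stuck-at-1, N6 stuck-at-1}.
Test 2 (a=1, b=1, c=1, d=0): fault-free N0=1, N1=1, N2=0, N3=1, N4=0, N5=0, N6=0 → 0; observed 0. Eliminates N6 stuck-at-1.
Only N5 stuck-at-1 is consistent with every test.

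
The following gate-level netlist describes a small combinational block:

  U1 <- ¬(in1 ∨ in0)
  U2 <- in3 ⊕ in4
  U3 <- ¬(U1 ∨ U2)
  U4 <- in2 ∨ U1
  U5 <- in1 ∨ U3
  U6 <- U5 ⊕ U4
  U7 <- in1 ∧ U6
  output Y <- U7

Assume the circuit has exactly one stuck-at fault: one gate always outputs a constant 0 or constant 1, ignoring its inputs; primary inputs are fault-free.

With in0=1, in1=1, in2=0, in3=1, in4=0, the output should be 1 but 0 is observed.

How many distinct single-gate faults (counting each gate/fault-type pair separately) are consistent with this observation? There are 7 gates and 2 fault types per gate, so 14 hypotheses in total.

Fault-free: U1=0, U2=1, U3=0, U4=0, U5=1, U6=1, U7=1 → 1. Observed 0.
  U1 stuck-at-0: output 1 ✗
  U1 stuck-at-1: output 0 ✓
  U2 stuck-at-0: output 1 ✗
  U2 stuck-at-1: output 1 ✗
  U3 stuck-at-0: output 1 ✗
  U3 stuck-at-1: output 1 ✗
  U4 stuck-at-0: output 1 ✗
  U4 stuck-at-1: output 0 ✓
  U5 stuck-at-0: output 0 ✓
  U5 stuck-at-1: output 1 ✗
  U6 stuck-at-0: output 0 ✓
  U6 stuck-at-1: output 1 ✗
  U7 stuck-at-0: output 0 ✓
  U7 stuck-at-1: output 1 ✗
Consistent faults: {U1 stuck-at-1, U4 stuck-at-1, U5 stuck-at-0, U6 stuck-at-0, U7 stuck-at-0} — 5 in all.

5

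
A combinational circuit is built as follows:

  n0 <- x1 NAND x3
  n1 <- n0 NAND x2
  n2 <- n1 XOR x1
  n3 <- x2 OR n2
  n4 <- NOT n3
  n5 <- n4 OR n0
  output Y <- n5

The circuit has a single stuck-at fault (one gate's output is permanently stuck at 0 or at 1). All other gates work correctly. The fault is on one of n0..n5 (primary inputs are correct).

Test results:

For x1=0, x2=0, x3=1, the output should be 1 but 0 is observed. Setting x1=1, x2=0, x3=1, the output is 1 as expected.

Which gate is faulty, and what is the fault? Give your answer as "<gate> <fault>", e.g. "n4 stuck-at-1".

n0 stuck-at-0

Fault-free values for test 1 (x1=0, x2=0, x3=1): n0=1, n1=1, n2=1, n3=1, n4=0, n5=1, giving Y=1. Observed 0.
Test 1: faults giving observed 0 are {n0 stuck-at-0, n5 stuck-at-0}.
Test 2 (x1=1, x2=0, x3=1): fault-free n0=0, n1=1, n2=0, n3=0, n4=1, n5=1 → 1; observed 1. Eliminates n5 stuck-at-0.
Only n0 stuck-at-0 is consistent with every test.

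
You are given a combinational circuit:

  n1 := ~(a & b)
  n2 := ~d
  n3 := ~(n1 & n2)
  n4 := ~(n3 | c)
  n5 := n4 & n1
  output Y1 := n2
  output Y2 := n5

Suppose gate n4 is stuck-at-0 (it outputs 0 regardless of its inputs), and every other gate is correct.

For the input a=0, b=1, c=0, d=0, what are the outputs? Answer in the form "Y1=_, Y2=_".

Y1=1, Y2=0

Propagate with n4 forced: n1=1, n2=1, n3=0, n4=0 [stuck-at-0], n5=0.
So the outputs are Y1=1, Y2=0. (Without the fault they would be Y1=1, Y2=1.)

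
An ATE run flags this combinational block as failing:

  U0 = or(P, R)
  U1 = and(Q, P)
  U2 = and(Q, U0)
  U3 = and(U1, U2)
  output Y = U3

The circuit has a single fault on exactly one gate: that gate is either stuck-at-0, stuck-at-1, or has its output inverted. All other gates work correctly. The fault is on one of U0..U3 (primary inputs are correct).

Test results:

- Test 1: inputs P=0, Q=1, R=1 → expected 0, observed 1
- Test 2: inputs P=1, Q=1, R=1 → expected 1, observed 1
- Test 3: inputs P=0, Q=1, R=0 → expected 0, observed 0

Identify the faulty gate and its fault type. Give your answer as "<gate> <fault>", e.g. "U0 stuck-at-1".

Fault-free values for test 1 (P=0, Q=1, R=1): U0=1, U1=0, U2=1, U3=0, giving Y=0. Observed 1.
Test 1: faults giving observed 1 are {U1 stuck-at-1, U1 inverted output, U3 stuck-at-1, U3 inverted output}.
Test 2 (P=1, Q=1, R=1): fault-free U0=1, U1=1, U2=1, U3=1 → 1; observed 1. Eliminates U1 inverted output, U3 inverted output.
Test 3 (P=0, Q=1, R=0): fault-free U0=0, U1=0, U2=0, U3=0 → 0; observed 0. Eliminates U3 stuck-at-1.
Only U1 stuck-at-1 is consistent with every test.

U1 stuck-at-1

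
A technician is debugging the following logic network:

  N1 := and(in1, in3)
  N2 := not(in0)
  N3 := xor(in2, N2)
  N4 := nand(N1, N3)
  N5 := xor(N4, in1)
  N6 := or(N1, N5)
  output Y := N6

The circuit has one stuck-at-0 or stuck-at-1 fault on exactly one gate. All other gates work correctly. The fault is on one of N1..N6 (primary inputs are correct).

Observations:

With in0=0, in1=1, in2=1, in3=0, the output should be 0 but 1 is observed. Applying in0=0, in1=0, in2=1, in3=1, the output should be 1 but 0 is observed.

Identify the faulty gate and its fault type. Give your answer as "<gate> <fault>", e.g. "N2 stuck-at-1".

Fault-free values for test 1 (in0=0, in1=1, in2=1, in3=0): N1=0, N2=1, N3=0, N4=1, N5=0, N6=0, giving Y=0. Observed 1.
Test 1: faults giving observed 1 are {N1 stuck-at-1, N4 stuck-at-0, N5 stuck-at-1, N6 stuck-at-1}.
Test 2 (in0=0, in1=0, in2=1, in3=1): fault-free N1=0, N2=1, N3=0, N4=1, N5=1, N6=1 → 1; observed 0. Eliminates N1 stuck-at-1, N5 stuck-at-1, N6 stuck-at-1.
Only N4 stuck-at-0 is consistent with every test.

N4 stuck-at-0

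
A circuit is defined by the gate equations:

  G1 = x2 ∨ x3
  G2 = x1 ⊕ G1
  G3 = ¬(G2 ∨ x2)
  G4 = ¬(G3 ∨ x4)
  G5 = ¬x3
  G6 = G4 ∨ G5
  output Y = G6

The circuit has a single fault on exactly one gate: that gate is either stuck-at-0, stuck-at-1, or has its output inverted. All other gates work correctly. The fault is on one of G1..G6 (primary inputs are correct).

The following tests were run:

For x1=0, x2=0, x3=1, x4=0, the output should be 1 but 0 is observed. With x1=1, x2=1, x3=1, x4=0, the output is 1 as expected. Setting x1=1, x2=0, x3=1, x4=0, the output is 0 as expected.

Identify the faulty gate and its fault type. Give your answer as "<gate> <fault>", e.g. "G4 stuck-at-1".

Fault-free values for test 1 (x1=0, x2=0, x3=1, x4=0): G1=1, G2=1, G3=0, G4=1, G5=0, G6=1, giving Y=1. Observed 0.
Test 1: faults giving observed 0 are {G1 stuck-at-0, G1 inverted output, G2 stuck-at-0, G2 inverted output, G3 stuck-at-1, G3 inverted output, G4 stuck-at-0, G4 inverted output, G6 stuck-at-0, G6 inverted output}.
Test 2 (x1=1, x2=1, x3=1, x4=0): fault-free G1=1, G2=0, G3=0, G4=1, G5=0, G6=1 → 1; observed 1. Eliminates G3 stuck-at-1, G3 inverted output, G4 stuck-at-0, G4 inverted output, G6 stuck-at-0, G6 inverted output.
Test 3 (x1=1, x2=0, x3=1, x4=0): fault-free G1=1, G2=0, G3=1, G4=0, G5=0, G6=0 → 0; observed 0. Eliminates G1 stuck-at-0, G1 inverted output, G2 inverted output.
Only G2 stuck-at-0 is consistent with every test.

G2 stuck-at-0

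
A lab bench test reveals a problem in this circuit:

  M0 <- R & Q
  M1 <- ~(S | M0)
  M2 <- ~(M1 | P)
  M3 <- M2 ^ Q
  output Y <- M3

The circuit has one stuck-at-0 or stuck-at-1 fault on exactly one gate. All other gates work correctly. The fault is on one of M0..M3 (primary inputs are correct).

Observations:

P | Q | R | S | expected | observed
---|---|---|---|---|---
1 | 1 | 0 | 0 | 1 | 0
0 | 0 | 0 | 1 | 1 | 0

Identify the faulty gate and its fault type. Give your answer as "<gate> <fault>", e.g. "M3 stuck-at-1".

M3 stuck-at-0

Fault-free values for test 1 (P=1, Q=1, R=0, S=0): M0=0, M1=1, M2=0, M3=1, giving Y=1. Observed 0.
Test 1: faults giving observed 0 are {M2 stuck-at-1, M3 stuck-at-0}.
Test 2 (P=0, Q=0, R=0, S=1): fault-free M0=0, M1=0, M2=1, M3=1 → 1; observed 0. Eliminates M2 stuck-at-1.
Only M3 stuck-at-0 is consistent with every test.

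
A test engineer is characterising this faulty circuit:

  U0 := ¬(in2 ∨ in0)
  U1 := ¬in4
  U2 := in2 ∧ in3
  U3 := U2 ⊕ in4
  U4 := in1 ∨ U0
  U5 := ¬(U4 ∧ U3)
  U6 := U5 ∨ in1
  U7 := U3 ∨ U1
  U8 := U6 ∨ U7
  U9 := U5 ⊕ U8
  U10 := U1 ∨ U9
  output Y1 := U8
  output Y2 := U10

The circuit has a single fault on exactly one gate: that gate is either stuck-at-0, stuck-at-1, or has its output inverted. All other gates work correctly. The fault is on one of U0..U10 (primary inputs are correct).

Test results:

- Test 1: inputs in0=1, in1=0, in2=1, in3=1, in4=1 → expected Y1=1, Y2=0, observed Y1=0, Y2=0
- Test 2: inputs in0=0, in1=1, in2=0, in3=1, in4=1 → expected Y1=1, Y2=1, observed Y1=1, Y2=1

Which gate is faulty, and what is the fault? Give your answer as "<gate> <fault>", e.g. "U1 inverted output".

Fault-free values for test 1 (in0=1, in1=0, in2=1, in3=1, in4=1): U0=0, U1=0, U2=1, U3=0, U4=0, U5=1, U6=1, U7=0, U8=1, U9=0, U10=0, giving Y1=1, Y2=0. Observed Y1=0, Y2=0.
Test 1: faults giving observed Y1=0, Y2=0 are {U5 stuck-at-0, U5 inverted output}.
Test 2 (in0=0, in1=1, in2=0, in3=1, in4=1): fault-free U0=1, U1=0, U2=0, U3=1, U4=1, U5=0, U6=1, U7=1, U8=1, U9=1, U10=1 → Y1=1, Y2=1; observed Y1=1, Y2=1. Eliminates U5 inverted output.
Only U5 stuck-at-0 is consistent with every test.

U5 stuck-at-0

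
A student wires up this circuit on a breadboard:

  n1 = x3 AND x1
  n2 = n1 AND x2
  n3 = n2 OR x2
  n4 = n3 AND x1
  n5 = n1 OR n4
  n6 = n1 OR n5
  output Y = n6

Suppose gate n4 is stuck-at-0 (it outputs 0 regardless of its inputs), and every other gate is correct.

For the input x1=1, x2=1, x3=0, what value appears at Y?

0

Propagate with n4 forced: n1=0, n2=0, n3=1, n4=0 [stuck-at-0], n5=0, n6=0.
So Y = 0. (Without the fault it would be 1.)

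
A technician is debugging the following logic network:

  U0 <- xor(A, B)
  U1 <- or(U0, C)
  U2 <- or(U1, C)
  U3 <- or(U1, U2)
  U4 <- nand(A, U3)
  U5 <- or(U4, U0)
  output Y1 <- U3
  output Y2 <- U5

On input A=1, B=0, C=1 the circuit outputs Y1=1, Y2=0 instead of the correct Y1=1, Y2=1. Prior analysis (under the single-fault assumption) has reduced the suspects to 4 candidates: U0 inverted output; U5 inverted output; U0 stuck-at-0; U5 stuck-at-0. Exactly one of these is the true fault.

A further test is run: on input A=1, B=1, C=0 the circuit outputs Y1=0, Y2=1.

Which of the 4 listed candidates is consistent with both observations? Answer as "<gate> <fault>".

U0 stuck-at-0

Evaluate each candidate on input A=1, B=1, C=0:
  U0 inverted output: U0=1 [inverted output], U1=1, U2=1, U3=1, U4=0, U5=1 → Y1=1, Y2=1 — eliminated
  U5 inverted output: U0=0, U1=0, U2=0, U3=0, U4=1, U5=0 [inverted output] → Y1=0, Y2=0 — eliminated
  U0 stuck-at-0: U0=0 [stuck-at-0], U1=0, U2=0, U3=0, U4=1, U5=1 → Y1=0, Y2=1 — matches
  U5 stuck-at-0: U0=0, U1=0, U2=0, U3=0, U4=1, U5=0 [stuck-at-0] → Y1=0, Y2=0 — eliminated
Only U0 stuck-at-0 reproduces the observed Y1=0, Y2=1.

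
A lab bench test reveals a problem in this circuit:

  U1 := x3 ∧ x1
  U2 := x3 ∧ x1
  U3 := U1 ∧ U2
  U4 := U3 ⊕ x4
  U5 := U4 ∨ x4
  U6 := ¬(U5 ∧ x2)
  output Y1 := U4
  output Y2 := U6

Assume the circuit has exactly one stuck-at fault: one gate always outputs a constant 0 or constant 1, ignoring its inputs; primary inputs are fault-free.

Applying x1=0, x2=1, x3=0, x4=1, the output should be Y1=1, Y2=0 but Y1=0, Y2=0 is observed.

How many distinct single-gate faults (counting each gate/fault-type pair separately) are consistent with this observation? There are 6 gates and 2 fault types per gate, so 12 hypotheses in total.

2

Fault-free: U1=0, U2=0, U3=0, U4=1, U5=1, U6=0 → Y1=1, Y2=0. Observed Y1=0, Y2=0.
  U1 stuck-at-0: output Y1=1, Y2=0 ✗
  U1 stuck-at-1: output Y1=1, Y2=0 ✗
  U2 stuck-at-0: output Y1=1, Y2=0 ✗
  U2 stuck-at-1: output Y1=1, Y2=0 ✗
  U3 stuck-at-0: output Y1=1, Y2=0 ✗
  U3 stuck-at-1: output Y1=0, Y2=0 ✓
  U4 stuck-at-0: output Y1=0, Y2=0 ✓
  U4 stuck-at-1: output Y1=1, Y2=0 ✗
  U5 stuck-at-0: output Y1=1, Y2=1 ✗
  U5 stuck-at-1: output Y1=1, Y2=0 ✗
  U6 stuck-at-0: output Y1=1, Y2=0 ✗
  U6 stuck-at-1: output Y1=1, Y2=1 ✗
Consistent faults: {U3 stuck-at-1, U4 stuck-at-0} — 2 in all.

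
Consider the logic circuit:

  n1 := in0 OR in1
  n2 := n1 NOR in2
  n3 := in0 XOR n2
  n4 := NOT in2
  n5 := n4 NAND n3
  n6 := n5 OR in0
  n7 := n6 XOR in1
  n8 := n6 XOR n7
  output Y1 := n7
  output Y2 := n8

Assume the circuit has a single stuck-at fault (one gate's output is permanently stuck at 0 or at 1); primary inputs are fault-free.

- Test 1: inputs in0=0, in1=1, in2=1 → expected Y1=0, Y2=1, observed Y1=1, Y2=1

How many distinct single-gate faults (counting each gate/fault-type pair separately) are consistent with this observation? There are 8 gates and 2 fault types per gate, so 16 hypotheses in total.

2

Fault-free: n1=1, n2=0, n3=0, n4=0, n5=1, n6=1, n7=0, n8=1 → Y1=0, Y2=1. Observed Y1=1, Y2=1.
  n1: none of the 2 fault types match ✗
  n2: none of the 2 fault types match ✗
  n3: none of the 2 fault types match ✗
  n4: none of the 2 fault types match ✗
  n5: stuck-at-0 ✓; others ✗
  n6: stuck-at-0 ✓; others ✗
  n7: none of the 2 fault types match ✗
  n8: none of the 2 fault types match ✗
Consistent faults: {n5 stuck-at-0, n6 stuck-at-0} — 2 in all.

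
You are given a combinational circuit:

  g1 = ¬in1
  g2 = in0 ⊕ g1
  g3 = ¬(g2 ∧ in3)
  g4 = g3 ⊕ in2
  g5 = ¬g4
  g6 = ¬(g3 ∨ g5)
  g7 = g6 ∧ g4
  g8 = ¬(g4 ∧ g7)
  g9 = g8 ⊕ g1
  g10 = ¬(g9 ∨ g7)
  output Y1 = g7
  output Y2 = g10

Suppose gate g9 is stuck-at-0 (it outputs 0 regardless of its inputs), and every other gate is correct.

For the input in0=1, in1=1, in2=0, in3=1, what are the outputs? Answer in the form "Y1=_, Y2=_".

Propagate with g9 forced: g1=0, g2=1, g3=0, g4=0, g5=1, g6=0, g7=0, g8=1, g9=0 [stuck-at-0], g10=1.
So the outputs are Y1=0, Y2=1. (Without the fault they would be Y1=0, Y2=0.)

Y1=0, Y2=1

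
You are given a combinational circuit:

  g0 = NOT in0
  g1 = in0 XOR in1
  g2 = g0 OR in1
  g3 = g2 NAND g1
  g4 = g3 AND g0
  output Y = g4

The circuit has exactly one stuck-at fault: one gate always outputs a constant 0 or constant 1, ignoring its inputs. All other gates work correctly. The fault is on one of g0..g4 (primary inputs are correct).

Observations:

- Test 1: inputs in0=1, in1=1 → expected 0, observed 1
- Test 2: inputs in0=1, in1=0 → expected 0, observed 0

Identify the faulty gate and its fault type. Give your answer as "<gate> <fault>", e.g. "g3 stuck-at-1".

g0 stuck-at-1

Fault-free values for test 1 (in0=1, in1=1): g0=0, g1=0, g2=1, g3=1, g4=0, giving Y=0. Observed 1.
Test 1: faults giving observed 1 are {g0 stuck-at-1, g4 stuck-at-1}.
Test 2 (in0=1, in1=0): fault-free g0=0, g1=1, g2=0, g3=1, g4=0 → 0; observed 0. Eliminates g4 stuck-at-1.
Only g0 stuck-at-1 is consistent with every test.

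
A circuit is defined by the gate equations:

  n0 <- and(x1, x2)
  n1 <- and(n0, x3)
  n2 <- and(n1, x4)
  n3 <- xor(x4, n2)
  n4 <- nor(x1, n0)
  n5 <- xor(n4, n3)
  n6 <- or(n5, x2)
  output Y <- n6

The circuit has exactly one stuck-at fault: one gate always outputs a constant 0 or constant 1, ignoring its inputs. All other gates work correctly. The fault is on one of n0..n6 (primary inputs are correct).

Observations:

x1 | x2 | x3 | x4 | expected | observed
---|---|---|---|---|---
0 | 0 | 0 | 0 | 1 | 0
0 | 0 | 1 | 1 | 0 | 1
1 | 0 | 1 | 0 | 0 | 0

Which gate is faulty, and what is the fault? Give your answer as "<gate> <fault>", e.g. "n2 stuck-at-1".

n4 stuck-at-0

Fault-free values for test 1 (x1=0, x2=0, x3=0, x4=0): n0=0, n1=0, n2=0, n3=0, n4=1, n5=1, n6=1, giving Y=1. Observed 0.
Test 1: faults giving observed 0 are {n0 stuck-at-1, n2 stuck-at-1, n3 stuck-at-1, n4 stuck-at-0, n5 stuck-at-0, n6 stuck-at-0}.
Test 2 (x1=0, x2=0, x3=1, x4=1): fault-free n0=0, n1=0, n2=0, n3=1, n4=1, n5=0, n6=0 → 0; observed 1. Eliminates n0 stuck-at-1, n3 stuck-at-1, n5 stuck-at-0, n6 stuck-at-0.
Test 3 (x1=1, x2=0, x3=1, x4=0): fault-free n0=0, n1=0, n2=0, n3=0, n4=0, n5=0, n6=0 → 0; observed 0. Eliminates n2 stuck-at-1.
Only n4 stuck-at-0 is consistent with every test.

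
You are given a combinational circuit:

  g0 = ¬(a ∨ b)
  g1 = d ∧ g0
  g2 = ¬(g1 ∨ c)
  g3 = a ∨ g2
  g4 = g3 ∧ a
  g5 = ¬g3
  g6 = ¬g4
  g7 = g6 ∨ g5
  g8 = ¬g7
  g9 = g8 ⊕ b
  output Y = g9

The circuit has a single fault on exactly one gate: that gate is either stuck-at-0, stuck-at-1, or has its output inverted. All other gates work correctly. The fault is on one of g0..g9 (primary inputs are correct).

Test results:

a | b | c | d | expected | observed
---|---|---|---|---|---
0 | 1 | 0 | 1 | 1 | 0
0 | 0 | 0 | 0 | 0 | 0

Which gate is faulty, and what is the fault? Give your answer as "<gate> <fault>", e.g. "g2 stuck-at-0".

g9 stuck-at-0

Fault-free values for test 1 (a=0, b=1, c=0, d=1): g0=0, g1=0, g2=1, g3=1, g4=0, g5=0, g6=1, g7=1, g8=0, g9=1, giving Y=1. Observed 0.
Test 1: faults giving observed 0 are {g4 stuck-at-1, g4 inverted output, g6 stuck-at-0, g6 inverted output, g7 stuck-at-0, g7 inverted output, g8 stuck-at-1, g8 inverted output, g9 stuck-at-0, g9 inverted output}.
Test 2 (a=0, b=0, c=0, d=0): fault-free g0=1, g1=0, g2=1, g3=1, g4=0, g5=0, g6=1, g7=1, g8=0, g9=0 → 0; observed 0. Eliminates g4 stuck-at-1, g4 inverted output, g6 stuck-at-0, g6 inverted output, g7 stuck-at-0, g7 inverted output, g8 stuck-at-1, g8 inverted output, g9 inverted output.
Only g9 stuck-at-0 is consistent with every test.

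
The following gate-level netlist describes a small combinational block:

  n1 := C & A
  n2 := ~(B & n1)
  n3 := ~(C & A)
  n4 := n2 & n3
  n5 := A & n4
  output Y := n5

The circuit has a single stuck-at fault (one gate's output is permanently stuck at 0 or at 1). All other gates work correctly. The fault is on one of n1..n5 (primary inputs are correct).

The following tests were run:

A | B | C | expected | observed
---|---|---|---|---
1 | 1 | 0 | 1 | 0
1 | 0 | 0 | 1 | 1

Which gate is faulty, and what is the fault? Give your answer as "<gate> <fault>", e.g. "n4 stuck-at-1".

n1 stuck-at-1

Fault-free values for test 1 (A=1, B=1, C=0): n1=0, n2=1, n3=1, n4=1, n5=1, giving Y=1. Observed 0.
Test 1: faults giving observed 0 are {n1 stuck-at-1, n2 stuck-at-0, n3 stuck-at-0, n4 stuck-at-0, n5 stuck-at-0}.
Test 2 (A=1, B=0, C=0): fault-free n1=0, n2=1, n3=1, n4=1, n5=1 → 1; observed 1. Eliminates n2 stuck-at-0, n3 stuck-at-0, n4 stuck-at-0, n5 stuck-at-0.
Only n1 stuck-at-1 is consistent with every test.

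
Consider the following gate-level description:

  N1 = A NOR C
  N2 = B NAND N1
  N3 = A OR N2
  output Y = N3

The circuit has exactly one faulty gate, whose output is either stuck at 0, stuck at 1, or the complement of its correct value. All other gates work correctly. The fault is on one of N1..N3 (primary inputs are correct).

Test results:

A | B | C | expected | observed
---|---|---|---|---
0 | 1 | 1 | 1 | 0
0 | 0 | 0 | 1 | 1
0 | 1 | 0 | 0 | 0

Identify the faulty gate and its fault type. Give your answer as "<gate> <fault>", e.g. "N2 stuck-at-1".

Fault-free values for test 1 (A=0, B=1, C=1): N1=0, N2=1, N3=1, giving Y=1. Observed 0.
Test 1: faults giving observed 0 are {N1 stuck-at-1, N1 inverted output, N2 stuck-at-0, N2 inverted output, N3 stuck-at-0, N3 inverted output}.
Test 2 (A=0, B=0, C=0): fault-free N1=1, N2=1, N3=1 → 1; observed 1. Eliminates N2 stuck-at-0, N2 inverted output, N3 stuck-at-0, N3 inverted output.
Test 3 (A=0, B=1, C=0): fault-free N1=1, N2=0, N3=0 → 0; observed 0. Eliminates N1 inverted output.
Only N1 stuck-at-1 is consistent with every test.

N1 stuck-at-1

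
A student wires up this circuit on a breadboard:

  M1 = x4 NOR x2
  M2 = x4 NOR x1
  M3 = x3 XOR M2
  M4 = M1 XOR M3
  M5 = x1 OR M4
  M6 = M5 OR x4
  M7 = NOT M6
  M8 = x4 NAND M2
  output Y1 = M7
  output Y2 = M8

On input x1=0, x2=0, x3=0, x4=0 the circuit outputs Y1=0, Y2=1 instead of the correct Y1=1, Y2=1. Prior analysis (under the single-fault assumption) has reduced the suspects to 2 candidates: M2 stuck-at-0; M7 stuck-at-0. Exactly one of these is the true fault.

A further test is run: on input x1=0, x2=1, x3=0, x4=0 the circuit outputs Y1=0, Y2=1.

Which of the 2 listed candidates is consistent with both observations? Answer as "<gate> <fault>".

M7 stuck-at-0

Evaluate each candidate on input x1=0, x2=1, x3=0, x4=0:
  M2 stuck-at-0: M1=0, M2=0 [stuck-at-0], M3=0, M4=0, M5=0, M6=0, M7=1, M8=1 → Y1=1, Y2=1 — eliminated
  M7 stuck-at-0: M1=0, M2=1, M3=1, M4=1, M5=1, M6=1, M7=0 [stuck-at-0], M8=1 → Y1=0, Y2=1 — matches
Only M7 stuck-at-0 reproduces the observed Y1=0, Y2=1.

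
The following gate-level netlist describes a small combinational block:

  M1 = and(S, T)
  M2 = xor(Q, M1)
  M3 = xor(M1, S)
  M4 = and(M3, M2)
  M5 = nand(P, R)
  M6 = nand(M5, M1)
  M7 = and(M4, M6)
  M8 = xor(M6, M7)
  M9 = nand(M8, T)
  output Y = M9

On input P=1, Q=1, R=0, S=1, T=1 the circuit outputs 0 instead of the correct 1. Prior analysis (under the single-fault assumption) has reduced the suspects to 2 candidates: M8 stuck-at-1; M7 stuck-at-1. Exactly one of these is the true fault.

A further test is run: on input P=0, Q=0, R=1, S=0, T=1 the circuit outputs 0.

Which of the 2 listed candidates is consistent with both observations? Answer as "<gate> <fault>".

M8 stuck-at-1

Evaluate each candidate on input P=0, Q=0, R=1, S=0, T=1:
  M8 stuck-at-1: M1=0, M2=0, M3=0, M4=0, M5=1, M6=1, M7=0, M8=1 [stuck-at-1], M9=0 → 0 — matches
  M7 stuck-at-1: M1=0, M2=0, M3=0, M4=0, M5=1, M6=1, M7=1 [stuck-at-1], M8=0, M9=1 → 1 — eliminated
Only M8 stuck-at-1 reproduces the observed 0.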